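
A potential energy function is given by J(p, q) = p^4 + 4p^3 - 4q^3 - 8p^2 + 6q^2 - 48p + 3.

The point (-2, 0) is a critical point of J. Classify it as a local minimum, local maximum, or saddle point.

The mixed partial ∂²J/∂p∂q is 0, so the Hessian at any point is diag(J_pp, J_qq) = diag(4(3p^2 + 6p - 4), 12(-2q + 1)).
At (-2, 0): H = diag(-16, 12).
The eigenvalues have opposite signs, so H is indefinite: a saddle point.

saddle point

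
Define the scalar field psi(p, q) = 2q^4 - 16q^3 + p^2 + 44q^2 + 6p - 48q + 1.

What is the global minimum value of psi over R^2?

-26

psi(p,q) separates as A(p) + B(q) + 1, so its minimum is min A + min B + 1.
A'(p) = 2p + 6 vanishes at p ∈ {-3}; B'(q) = 8(q - 3)(q - 2)(q - 1) vanishes at q ∈ {1, 2, 3}.
Local minima of A (where A''>0): A(-3)=-9. Local minima of B: B(1)=-18, B(3)=-18.
So the global minimum of psi is A(-3) + B(1) + 1 = -9 − 18 + 1 = -26, attained at (-3, 1).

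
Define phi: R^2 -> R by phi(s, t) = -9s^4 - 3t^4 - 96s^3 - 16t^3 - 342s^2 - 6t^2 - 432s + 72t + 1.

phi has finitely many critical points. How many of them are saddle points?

4

phi separates as a function of s plus a function of t, so ∇phi=0 decouples.
∂phi/∂s = -36(s + 1)(s + 3)(s + 4) = 0 at s ∈ {-4, -3, -1}; ∂phi/∂t = -12(t - 1)(t + 2)(t + 3) = 0 at t ∈ {-3, -2, 1}.
The Hessian is diagonal: diag(phi_ss, phi_tt). Second derivatives: phi_ss(-4)=-108, phi_ss(-3)=72, phi_ss(-1)=-216; phi_tt(-3)=-48, phi_tt(-2)=36, phi_tt(1)=-144.
Saddle points occur where the two diagonal entries have opposite signs: (-4, -2), (-3, -3), (-3, 1), (-1, -2). Count: 4.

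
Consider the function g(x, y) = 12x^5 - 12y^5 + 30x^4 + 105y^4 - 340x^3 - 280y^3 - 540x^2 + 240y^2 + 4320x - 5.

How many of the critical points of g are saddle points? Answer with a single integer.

g separates as a function of x plus a function of y, so ∇g=0 decouples.
∂g/∂x = 60(x - 3)(x - 2)(x + 3)(x + 4) = 0 at x ∈ {-4, -3, 2, 3}; ∂g/∂y = -60y(y - 4)(y - 2)(y - 1) = 0 at y ∈ {0, 1, 2, 4}.
The Hessian is diagonal: diag(g_xx, g_yy). Second derivatives: g_xx(-4)=-2520, g_xx(-3)=1800, g_xx(2)=-1800, g_xx(3)=2520; g_yy(0)=480, g_yy(1)=-180, g_yy(2)=240, g_yy(4)=-1440.
Saddle points occur where the two diagonal entries have opposite signs: (-4, 0), (-4, 2), (-3, 1), (-3, 4), (2, 0), (2, 2), (3, 1), (3, 4). Count: 8.

8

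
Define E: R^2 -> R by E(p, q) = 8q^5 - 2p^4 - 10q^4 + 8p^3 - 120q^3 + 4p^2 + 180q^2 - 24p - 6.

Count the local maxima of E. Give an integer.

E separates as a function of p plus a function of q, so ∇E=0 decouples.
∂E/∂p = -8(p - 3)(p - 1)(p + 1) = 0 at p ∈ {-1, 1, 3}; ∂E/∂q = 40q(q - 3)(q - 1)(q + 3) = 0 at q ∈ {-3, 0, 1, 3}.
The Hessian is diagonal: diag(E_pp, E_qq). Second derivatives: E_pp(-1)=-64, E_pp(1)=32, E_pp(3)=-64; E_qq(-3)=-2880, E_qq(0)=360, E_qq(1)=-320, E_qq(3)=1440.
Local maxima occur where both diagonal entries negative: (-1, -3), (-1, 1), (3, -3), (3, 1). Count: 4.

4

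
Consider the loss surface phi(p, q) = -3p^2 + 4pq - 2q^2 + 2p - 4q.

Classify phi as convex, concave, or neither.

phi is quadratic, so its Hessian is the constant matrix H = [[-6, 4], [4, -4]].
det(H) = 8, tr(H) = -10.
det(H) > 0 and tr(H) < 0, so H is negative definite everywhere: concave.

concave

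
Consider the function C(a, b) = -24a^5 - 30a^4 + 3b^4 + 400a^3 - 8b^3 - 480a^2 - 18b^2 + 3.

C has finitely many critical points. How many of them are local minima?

4

C separates as a function of a plus a function of b, so ∇C=0 decouples.
∂C/∂a = -120a(a - 2)(a - 1)(a + 4) = 0 at a ∈ {-4, 0, 1, 2}; ∂C/∂b = 12b(b - 3)(b + 1) = 0 at b ∈ {-1, 0, 3}.
The Hessian is diagonal: diag(C_aa, C_bb). Second derivatives: C_aa(-4)=14400, C_aa(0)=-960, C_aa(1)=600, C_aa(2)=-1440; C_bb(-1)=48, C_bb(0)=-36, C_bb(3)=144.
Local minima occur where both diagonal entries positive: (-4, -1), (-4, 3), (1, -1), (1, 3). Count: 4.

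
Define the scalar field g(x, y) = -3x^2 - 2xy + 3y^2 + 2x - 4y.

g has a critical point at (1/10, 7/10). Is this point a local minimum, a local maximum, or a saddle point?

saddle point

The Hessian of g is constant: H = [[-6, -2], [-2, 6]].
det(H) = (-6)·6 − (-2)² = -40.
Since det(H) < 0, H is indefinite and the critical point is a saddle point.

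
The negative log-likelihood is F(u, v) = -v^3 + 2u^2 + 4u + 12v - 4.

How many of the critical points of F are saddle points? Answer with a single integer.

1

F separates as a function of u plus a function of v, so ∇F=0 decouples.
∂F/∂u = 4(u + 1) = 0 at u ∈ {-1}; ∂F/∂v = -3(v - 2)(v + 2) = 0 at v ∈ {-2, 2}.
The Hessian is diagonal: diag(F_uu, F_vv). Second derivatives: F_uu(-1)=4; F_vv(-2)=12, F_vv(2)=-12.
Saddle points occur where the two diagonal entries have opposite signs: (-1, 2). Count: 1.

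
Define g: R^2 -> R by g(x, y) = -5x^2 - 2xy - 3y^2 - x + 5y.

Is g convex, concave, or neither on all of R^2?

g is quadratic, so its Hessian is the constant matrix H = [[-10, -2], [-2, -6]].
det(H) = 56, tr(H) = -16.
det(H) > 0 and tr(H) < 0, so H is negative definite everywhere: concave.

concave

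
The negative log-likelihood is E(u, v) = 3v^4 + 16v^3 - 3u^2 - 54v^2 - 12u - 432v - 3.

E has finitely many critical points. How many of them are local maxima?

E separates as a function of u plus a function of v, so ∇E=0 decouples.
∂E/∂u = -6(u + 2) = 0 at u ∈ {-2}; ∂E/∂v = 12(v - 3)(v + 3)(v + 4) = 0 at v ∈ {-4, -3, 3}.
The Hessian is diagonal: diag(E_uu, E_vv). Second derivatives: E_uu(-2)=-6; E_vv(-4)=84, E_vv(-3)=-72, E_vv(3)=504.
Local maxima occur where both diagonal entries negative: (-2, -3). Count: 1.

1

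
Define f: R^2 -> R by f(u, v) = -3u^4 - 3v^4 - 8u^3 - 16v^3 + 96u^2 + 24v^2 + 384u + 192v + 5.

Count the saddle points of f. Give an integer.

4

f separates as a function of u plus a function of v, so ∇f=0 decouples.
∂f/∂u = -12(u - 4)(u + 2)(u + 4) = 0 at u ∈ {-4, -2, 4}; ∂f/∂v = -12(v - 2)(v + 2)(v + 4) = 0 at v ∈ {-4, -2, 2}.
The Hessian is diagonal: diag(f_uu, f_vv). Second derivatives: f_uu(-4)=-192, f_uu(-2)=144, f_uu(4)=-576; f_vv(-4)=-144, f_vv(-2)=96, f_vv(2)=-288.
Saddle points occur where the two diagonal entries have opposite signs: (-4, -2), (-2, -4), (-2, 2), (4, -2). Count: 4.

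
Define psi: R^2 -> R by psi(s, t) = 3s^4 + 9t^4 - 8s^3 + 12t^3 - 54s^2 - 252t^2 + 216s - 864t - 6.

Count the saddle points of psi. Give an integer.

4

psi separates as a function of s plus a function of t, so ∇psi=0 decouples.
∂psi/∂s = 12(s - 3)(s - 2)(s + 3) = 0 at s ∈ {-3, 2, 3}; ∂psi/∂t = 36(t - 4)(t + 2)(t + 3) = 0 at t ∈ {-3, -2, 4}.
The Hessian is diagonal: diag(psi_ss, psi_tt). Second derivatives: psi_ss(-3)=360, psi_ss(2)=-60, psi_ss(3)=72; psi_tt(-3)=252, psi_tt(-2)=-216, psi_tt(4)=1512.
Saddle points occur where the two diagonal entries have opposite signs: (-3, -2), (2, -3), (2, 4), (3, -2). Count: 4.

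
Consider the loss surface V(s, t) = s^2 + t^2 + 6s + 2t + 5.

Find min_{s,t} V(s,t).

-5

V(s,t) separates as P(s) + Q(t) + 5, so its minimum is min P + min Q + 5.
P'(s) = 2s + 6 vanishes at s ∈ {-3}; Q'(t) = 2(t + 1) vanishes at t ∈ {-1}.
Local minima of P (where P''>0): P(-3)=-9. Local minima of Q: Q(-1)=-1.
So the global minimum of V is P(-3) + Q(-1) + 5 = -9 − 1 + 5 = -5, attained at (-3, -1).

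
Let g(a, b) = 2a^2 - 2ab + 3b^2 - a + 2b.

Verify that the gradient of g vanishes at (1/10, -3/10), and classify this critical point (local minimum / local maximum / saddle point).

∇g = (4a - 2b - 1, -2a + 6b + 2); substituting (1/10, -3/10) gives ∇g = (0, 0), so (1/10, -3/10) is indeed a critical point.
The Hessian of g is constant: H = [[4, -2], [-2, 6]].
det(H) = 4·6 − (-2)² = 20.
det(H) > 0 and tr(H) = 10 > 0, so H is positive definite and the point is a local minimum.

local minimum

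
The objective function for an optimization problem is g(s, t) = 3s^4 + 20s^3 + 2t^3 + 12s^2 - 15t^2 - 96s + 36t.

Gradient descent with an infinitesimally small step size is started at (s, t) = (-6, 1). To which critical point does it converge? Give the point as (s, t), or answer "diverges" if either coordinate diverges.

g is separable, so gradient descent decouples: s follows -∂g/∂s, t follows -∂g/∂t.
∂g/∂s = 12(s - 1)(s + 2)(s + 4); at s=-6 this is -672, so s increases.
∂g/∂t = 6(t - 3)(t - 2); at t=1 this is 12, so t decreases.
The t-coordinate has no critical point in that direction and runs off to infinity.

diverges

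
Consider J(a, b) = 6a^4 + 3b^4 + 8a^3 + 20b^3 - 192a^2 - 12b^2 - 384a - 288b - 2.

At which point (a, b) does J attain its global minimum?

J(a,b) separates as P(a) + Q(b) − 2, so its minimum is min P + min Q − 2.
P'(a) = 24(a - 4)(a + 1)(a + 4) vanishes at a ∈ {-4, -1, 4}; Q'(b) = 12(b - 2)(b + 3)(b + 4) vanishes at b ∈ {-4, -3, 2}.
Local minima of P (where P''>0): P(-4)=-512, P(4)=-2560. Local minima of Q: Q(-4)=448, Q(2)=-416.
So the global minimum of J is P(4) + Q(2) − 2 = -2560 − 416 − 2 = -2978, attained at (4, 2).

(4, 2)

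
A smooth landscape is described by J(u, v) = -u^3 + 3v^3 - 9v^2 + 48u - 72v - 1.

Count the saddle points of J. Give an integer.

2

J separates as a function of u plus a function of v, so ∇J=0 decouples.
∂J/∂u = -3(u - 4)(u + 4) = 0 at u ∈ {-4, 4}; ∂J/∂v = 9(v - 4)(v + 2) = 0 at v ∈ {-2, 4}.
The Hessian is diagonal: diag(J_uu, J_vv). Second derivatives: J_uu(-4)=24, J_uu(4)=-24; J_vv(-2)=-54, J_vv(4)=54.
Saddle points occur where the two diagonal entries have opposite signs: (-4, -2), (4, 4). Count: 2.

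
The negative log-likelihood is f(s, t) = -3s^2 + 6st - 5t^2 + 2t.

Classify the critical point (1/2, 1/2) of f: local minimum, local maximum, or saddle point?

local maximum

The Hessian of f is constant: H = [[-6, 6], [6, -10]].
det(H) = (-6)·(-10) − 6² = 24.
det(H) > 0 and tr(H) = -16 < 0, so H is negative definite and the point is a local maximum.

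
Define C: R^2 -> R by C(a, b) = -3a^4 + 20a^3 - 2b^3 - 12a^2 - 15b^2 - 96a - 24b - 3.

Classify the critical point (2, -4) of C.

The mixed partial ∂²C/∂a∂b is 0, so the Hessian at any point is diag(C_aa, C_bb) = diag(12(-3a^2 + 10a - 2), -6(2b + 5)).
At (2, -4): H = diag(72, 18).
Both eigenvalues are positive, so H is positive definite: a local minimum.

local minimum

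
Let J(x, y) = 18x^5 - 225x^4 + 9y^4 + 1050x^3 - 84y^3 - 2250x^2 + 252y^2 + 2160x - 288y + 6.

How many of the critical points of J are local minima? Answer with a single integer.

4

J separates as a function of x plus a function of y, so ∇J=0 decouples.
∂J/∂x = 90(x - 4)(x - 3)(x - 2)(x - 1) = 0 at x ∈ {1, 2, 3, 4}; ∂J/∂y = 36(y - 4)(y - 2)(y - 1) = 0 at y ∈ {1, 2, 4}.
The Hessian is diagonal: diag(J_xx, J_yy). Second derivatives: J_xx(1)=-540, J_xx(2)=180, J_xx(3)=-180, J_xx(4)=540; J_yy(1)=108, J_yy(2)=-72, J_yy(4)=216.
Local minima occur where both diagonal entries positive: (2, 1), (2, 4), (4, 1), (4, 4). Count: 4.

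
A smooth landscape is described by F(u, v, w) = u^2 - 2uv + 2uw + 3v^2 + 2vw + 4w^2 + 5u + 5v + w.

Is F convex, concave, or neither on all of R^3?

convex

F is quadratic, so its Hessian is the constant matrix H = [[2, -2, 2], [-2, 6, 2], [2, 2, 8]].
Leading principal minors: 2, 8, 16.
All positive ⇒ H ≻ 0 ⇒ convex.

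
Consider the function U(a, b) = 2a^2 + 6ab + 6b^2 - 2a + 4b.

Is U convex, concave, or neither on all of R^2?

U is quadratic, so its Hessian is the constant matrix H = [[4, 6], [6, 12]].
det(H) = 12, tr(H) = 16.
det(H) > 0 and tr(H) > 0, so H is positive definite everywhere: convex.

convex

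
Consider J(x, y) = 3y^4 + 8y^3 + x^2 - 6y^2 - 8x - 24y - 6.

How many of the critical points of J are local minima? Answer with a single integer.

J separates as a function of x plus a function of y, so ∇J=0 decouples.
∂J/∂x = 2(x - 4) = 0 at x ∈ {4}; ∂J/∂y = 12(y - 1)(y + 1)(y + 2) = 0 at y ∈ {-2, -1, 1}.
The Hessian is diagonal: diag(J_xx, J_yy). Second derivatives: J_xx(4)=2; J_yy(-2)=36, J_yy(-1)=-24, J_yy(1)=72.
Local minima occur where both diagonal entries positive: (4, -2), (4, 1). Count: 2.

2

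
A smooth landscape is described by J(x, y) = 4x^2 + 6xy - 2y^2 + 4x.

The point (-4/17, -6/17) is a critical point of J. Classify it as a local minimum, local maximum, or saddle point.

saddle point

The Hessian of J is constant: H = [[8, 6], [6, -4]].
det(H) = 8·(-4) − 6² = -68.
Since det(H) < 0, H is indefinite and the critical point is a saddle point.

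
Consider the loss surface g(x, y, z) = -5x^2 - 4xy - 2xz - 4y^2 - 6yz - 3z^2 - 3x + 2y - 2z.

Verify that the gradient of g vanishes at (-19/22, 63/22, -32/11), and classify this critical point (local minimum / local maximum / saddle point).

local maximum

∇g = (-10x - 4y - 2z - 3, -4x - 8y - 6z + 2, -2x - 6y - 6z - 2); substituting (-19/22, 63/22, -32/11) gives ∇g = (0, 0, 0), so (-19/22, 63/22, -32/11) is indeed a critical point.
The Hessian is constant: H = [[-10, -4, -2], [-4, -8, -6], [-2, -6, -6]].
Leading principal minors: Δ₁ = -10, Δ₂ = 64, Δ₃ = -88.
The minors alternate sign starting negative (−, +, −), so H is negative definite: a local maximum.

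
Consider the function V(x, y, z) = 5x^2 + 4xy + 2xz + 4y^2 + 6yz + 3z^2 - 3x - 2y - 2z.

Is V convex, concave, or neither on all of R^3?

convex

V is quadratic, so its Hessian is the constant matrix H = [[10, 4, 2], [4, 8, 6], [2, 6, 6]].
Leading principal minors: 10, 64, 88.
All positive ⇒ H ≻ 0 ⇒ convex.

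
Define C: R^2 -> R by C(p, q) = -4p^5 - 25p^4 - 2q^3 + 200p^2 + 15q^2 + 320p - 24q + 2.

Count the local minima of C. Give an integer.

C separates as a function of p plus a function of q, so ∇C=0 decouples.
∂C/∂p = -20(p - 2)(p + 1)(p + 2)(p + 4) = 0 at p ∈ {-4, -2, -1, 2}; ∂C/∂q = -6(q - 4)(q - 1) = 0 at q ∈ {1, 4}.
The Hessian is diagonal: diag(C_pp, C_qq). Second derivatives: C_pp(-4)=720, C_pp(-2)=-160, C_pp(-1)=180, C_pp(2)=-1440; C_qq(1)=18, C_qq(4)=-18.
Local minima occur where both diagonal entries positive: (-4, 1), (-1, 1). Count: 2.

2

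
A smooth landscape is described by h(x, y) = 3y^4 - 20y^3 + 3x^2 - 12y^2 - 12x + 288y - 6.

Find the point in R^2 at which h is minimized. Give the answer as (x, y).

(2, -2)

h(x,y) separates as P(x) + Q(y) − 6, so its minimum is min P + min Q − 6.
P'(x) = 6x - 12 vanishes at x ∈ {2}; Q'(y) = 12(y - 4)(y - 3)(y + 2) vanishes at y ∈ {-2, 3, 4}.
Local minima of P (where P''>0): P(2)=-12. Local minima of Q: Q(-2)=-416, Q(4)=448.
So the global minimum of h is P(2) + Q(-2) − 6 = -12 − 416 − 6 = -434, attained at (2, -2).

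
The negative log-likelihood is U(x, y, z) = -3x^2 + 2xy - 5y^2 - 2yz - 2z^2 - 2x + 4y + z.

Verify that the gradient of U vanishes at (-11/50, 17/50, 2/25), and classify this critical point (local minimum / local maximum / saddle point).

local maximum

∇U = (-6x + 2y - 2, 2x - 10y - 2z + 4, -2y - 4z + 1); substituting (-11/50, 17/50, 2/25) gives ∇U = (0, 0, 0), so (-11/50, 17/50, 2/25) is indeed a critical point.
The Hessian is constant: H = [[-6, 2, 0], [2, -10, -2], [0, -2, -4]].
Leading principal minors: Δ₁ = -6, Δ₂ = 56, Δ₃ = -200.
The minors alternate sign starting negative (−, +, −), so H is negative definite: a local maximum.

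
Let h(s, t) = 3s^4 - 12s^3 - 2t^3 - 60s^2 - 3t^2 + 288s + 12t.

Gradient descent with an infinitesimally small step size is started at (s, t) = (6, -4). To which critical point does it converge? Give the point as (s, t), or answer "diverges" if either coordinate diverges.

h is separable, so gradient descent decouples: s follows -∂h/∂s, t follows -∂h/∂t.
∂h/∂s = 12(s - 4)(s - 2)(s + 3); at s=6 this is 864, so s decreases.
∂h/∂t = -6(t - 1)(t + 2); at t=-4 this is -60, so t increases.
s converges to its nearest critical value 4 (a local min of the s-part); t converges to -2. The iterate converges to (4, -2).

(4, -2)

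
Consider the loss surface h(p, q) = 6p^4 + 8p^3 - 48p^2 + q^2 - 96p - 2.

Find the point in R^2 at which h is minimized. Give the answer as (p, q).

(2, 0)

h(p,q) separates as A(p) + B(q) − 2, so its minimum is min A + min B − 2.
A'(p) = 24(p - 2)(p + 1)(p + 2) vanishes at p ∈ {-2, -1, 2}; B'(q) = 2q vanishes at q ∈ {0}.
Local minima of A (where A''>0): A(-2)=32, A(2)=-224. Local minima of B: B(0)=0.
So the global minimum of h is A(2) + B(0) − 2 = -224 + 0 − 2 = -226, attained at (2, 0).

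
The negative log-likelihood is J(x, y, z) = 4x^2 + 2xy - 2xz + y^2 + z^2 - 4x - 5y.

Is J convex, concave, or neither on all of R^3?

convex

J is quadratic, so its Hessian is the constant matrix H = [[8, 2, -2], [2, 2, 0], [-2, 0, 2]].
Leading principal minors: 8, 12, 16.
All positive ⇒ H ≻ 0 ⇒ convex.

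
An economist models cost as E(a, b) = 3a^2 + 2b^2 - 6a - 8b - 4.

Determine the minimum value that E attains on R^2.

-15

E(a,b) separates as P(a) + Q(b) − 4, so its minimum is min P + min Q − 4.
P'(a) = 6a - 6 vanishes at a ∈ {1}; Q'(b) = 4b - 8 vanishes at b ∈ {2}.
Local minima of P (where P''>0): P(1)=-3. Local minima of Q: Q(2)=-8.
So the global minimum of E is P(1) + Q(2) − 4 = -3 − 8 − 4 = -15, attained at (1, 2).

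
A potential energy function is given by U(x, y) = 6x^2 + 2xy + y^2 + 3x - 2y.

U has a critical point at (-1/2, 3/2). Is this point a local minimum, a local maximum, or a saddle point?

The Hessian of U is constant: H = [[12, 2], [2, 2]].
det(H) = 12·2 − 2² = 20.
det(H) > 0 and tr(H) = 14 > 0, so H is positive definite and the point is a local minimum.

local minimum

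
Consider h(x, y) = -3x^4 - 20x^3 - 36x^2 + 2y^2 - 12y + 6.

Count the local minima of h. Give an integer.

h separates as a function of x plus a function of y, so ∇h=0 decouples.
∂h/∂x = -12x(x + 2)(x + 3) = 0 at x ∈ {-3, -2, 0}; ∂h/∂y = 4(y - 3) = 0 at y ∈ {3}.
The Hessian is diagonal: diag(h_xx, h_yy). Second derivatives: h_xx(-3)=-36, h_xx(-2)=24, h_xx(0)=-72; h_yy(3)=4.
Local minima occur where both diagonal entries positive: (-2, 3). Count: 1.

1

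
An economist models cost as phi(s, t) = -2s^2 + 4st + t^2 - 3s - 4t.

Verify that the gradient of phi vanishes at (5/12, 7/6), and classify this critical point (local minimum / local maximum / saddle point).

∇phi = (-4s + 4t - 3, 4s + 2t - 4); substituting (5/12, 7/6) gives ∇phi = (0, 0), so (5/12, 7/6) is indeed a critical point.
The Hessian of phi is constant: H = [[-4, 4], [4, 2]].
det(H) = (-4)·2 − 4² = -24.
Since det(H) < 0, H is indefinite and the critical point is a saddle point.

saddle point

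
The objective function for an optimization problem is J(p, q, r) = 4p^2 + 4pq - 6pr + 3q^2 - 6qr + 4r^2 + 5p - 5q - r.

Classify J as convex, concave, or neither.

J is quadratic, so its Hessian is the constant matrix H = [[8, 4, -6], [4, 6, -6], [-6, -6, 8]].
Leading principal minors: 8, 32, 40.
All positive ⇒ H ≻ 0 ⇒ convex.

convex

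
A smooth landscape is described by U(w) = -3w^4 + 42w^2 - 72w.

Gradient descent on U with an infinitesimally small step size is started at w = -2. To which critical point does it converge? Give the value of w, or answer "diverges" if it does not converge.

1

U'(w) = -12(w - 2)(w - 1)(w + 3), so U'(-2) = -144.
Gradient descent moves in the -U' direction, i.e. w is increasing.
The nearest critical point in that direction is w = 1, where U'' = 48 > 0 (a local minimum). The iterate converges there.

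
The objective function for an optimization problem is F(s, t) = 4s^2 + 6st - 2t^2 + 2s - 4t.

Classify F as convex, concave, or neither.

F is quadratic, so its Hessian is the constant matrix H = [[8, 6], [6, -4]].
det(H) = -68, tr(H) = 4.
det(H) < 0, so H is indefinite: neither convex nor concave.

neither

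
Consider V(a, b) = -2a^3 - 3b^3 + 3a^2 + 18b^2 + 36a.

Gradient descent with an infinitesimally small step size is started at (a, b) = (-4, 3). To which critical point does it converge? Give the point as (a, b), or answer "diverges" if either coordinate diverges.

V is separable, so gradient descent decouples: a follows -∂V/∂a, b follows -∂V/∂b.
∂V/∂a = -6(a - 3)(a + 2); at a=-4 this is -84, so a increases.
∂V/∂b = -9b(b - 4); at b=3 this is 27, so b decreases.
a converges to its nearest critical value -2 (a local min of the a-part); b converges to 0. The iterate converges to (-2, 0).

(-2, 0)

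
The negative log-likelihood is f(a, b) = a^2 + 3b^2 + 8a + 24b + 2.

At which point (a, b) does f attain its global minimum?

f(a,b) separates as P(a) + Q(b) + 2, so its minimum is min P + min Q + 2.
P'(a) = 2a + 8 vanishes at a ∈ {-4}; Q'(b) = 6b + 24 vanishes at b ∈ {-4}.
Local minima of P (where P''>0): P(-4)=-16. Local minima of Q: Q(-4)=-48.
So the global minimum of f is P(-4) + Q(-4) + 2 = -16 − 48 + 2 = -62, attained at (-4, -4).

(-4, -4)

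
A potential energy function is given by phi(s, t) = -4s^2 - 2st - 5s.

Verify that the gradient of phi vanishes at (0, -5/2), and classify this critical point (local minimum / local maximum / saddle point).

saddle point

∇phi = (-8s - 2t - 5, -2s); substituting (0, -5/2) gives ∇phi = (0, 0), so (0, -5/2) is indeed a critical point.
The Hessian of phi is constant: H = [[-8, -2], [-2, 0]].
det(H) = (-8)·0 − (-2)² = -4.
Since det(H) < 0, H is indefinite and the critical point is a saddle point.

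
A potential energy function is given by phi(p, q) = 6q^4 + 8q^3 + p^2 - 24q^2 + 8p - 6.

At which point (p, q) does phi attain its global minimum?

phi(p,q) separates as A(p) + B(q) − 6, so its minimum is min A + min B − 6.
A'(p) = 2p + 8 vanishes at p ∈ {-4}; B'(q) = 24q(q - 1)(q + 2) vanishes at q ∈ {-2, 0, 1}.
Local minima of A (where A''>0): A(-4)=-16. Local minima of B: B(-2)=-64, B(1)=-10.
So the global minimum of phi is A(-4) + B(-2) − 6 = -16 − 64 − 6 = -86, attained at (-4, -2).

(-4, -2)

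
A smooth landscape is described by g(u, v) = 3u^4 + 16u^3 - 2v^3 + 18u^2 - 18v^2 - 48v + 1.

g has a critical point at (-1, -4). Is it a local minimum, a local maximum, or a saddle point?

saddle point

The mixed partial ∂²g/∂u∂v is 0, so the Hessian at any point is diag(g_uu, g_vv) = diag(12(3u^2 + 8u + 3), -12(v + 3)).
At (-1, -4): H = diag(-24, 12).
The eigenvalues have opposite signs, so H is indefinite: a saddle point.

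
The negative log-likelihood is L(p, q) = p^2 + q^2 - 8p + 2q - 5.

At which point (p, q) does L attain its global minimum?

(4, -1)

L(p,q) separates as A(p) + B(q) − 5, so its minimum is min A + min B − 5.
A'(p) = 2p - 8 vanishes at p ∈ {4}; B'(q) = 2q + 2 vanishes at q ∈ {-1}.
Local minima of A (where A''>0): A(4)=-16. Local minima of B: B(-1)=-1.
So the global minimum of L is A(4) + B(-1) − 5 = -16 − 1 − 5 = -22, attained at (4, -1).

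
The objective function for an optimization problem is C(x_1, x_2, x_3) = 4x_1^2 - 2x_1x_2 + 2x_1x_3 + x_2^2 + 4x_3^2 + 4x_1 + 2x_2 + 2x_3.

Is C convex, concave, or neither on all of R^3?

convex

C is quadratic, so its Hessian is the constant matrix H = [[8, -2, 2], [-2, 2, 0], [2, 0, 8]].
Leading principal minors: 8, 12, 88.
All positive ⇒ H ≻ 0 ⇒ convex.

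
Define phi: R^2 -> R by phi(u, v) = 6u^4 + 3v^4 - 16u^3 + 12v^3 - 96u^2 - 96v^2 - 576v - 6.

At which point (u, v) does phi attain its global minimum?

(4, 4)

phi(u,v) separates as P(u) + Q(v) − 6, so its minimum is min P + min Q − 6.
P'(u) = 24u(u - 4)(u + 2) vanishes at u ∈ {-2, 0, 4}; Q'(v) = 12(v - 4)(v + 3)(v + 4) vanishes at v ∈ {-4, -3, 4}.
Local minima of P (where P''>0): P(-2)=-160, P(4)=-1024. Local minima of Q: Q(-4)=768, Q(4)=-2304.
So the global minimum of phi is P(4) + Q(4) − 6 = -1024 − 2304 − 6 = -3334, attained at (4, 4).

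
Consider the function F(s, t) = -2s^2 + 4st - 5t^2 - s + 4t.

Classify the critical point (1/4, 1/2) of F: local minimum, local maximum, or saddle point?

The Hessian of F is constant: H = [[-4, 4], [4, -10]].
det(H) = (-4)·(-10) − 4² = 24.
det(H) > 0 and tr(H) = -14 < 0, so H is negative definite and the point is a local maximum.

local maximum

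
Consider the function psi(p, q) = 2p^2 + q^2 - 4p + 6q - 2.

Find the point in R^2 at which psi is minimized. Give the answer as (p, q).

psi(p,q) separates as A(p) + B(q) − 2, so its minimum is min A + min B − 2.
A'(p) = 4p - 4 vanishes at p ∈ {1}; B'(q) = 2q + 6 vanishes at q ∈ {-3}.
Local minima of A (where A''>0): A(1)=-2. Local minima of B: B(-3)=-9.
So the global minimum of psi is A(1) + B(-3) − 2 = -2 − 9 − 2 = -13, attained at (1, -3).

(1, -3)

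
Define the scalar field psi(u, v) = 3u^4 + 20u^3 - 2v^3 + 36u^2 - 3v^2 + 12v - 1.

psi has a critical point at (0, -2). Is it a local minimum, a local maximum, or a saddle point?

local minimum

The mixed partial ∂²psi/∂u∂v is 0, so the Hessian at any point is diag(psi_uu, psi_vv) = diag(12(3u^2 + 10u + 6), -6(2v + 1)).
At (0, -2): H = diag(72, 18).
Both eigenvalues are positive, so H is positive definite: a local minimum.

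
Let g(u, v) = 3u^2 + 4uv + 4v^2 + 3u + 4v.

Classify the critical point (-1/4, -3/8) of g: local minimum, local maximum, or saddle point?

The Hessian of g is constant: H = [[6, 4], [4, 8]].
det(H) = 6·8 − 4² = 32.
det(H) > 0 and tr(H) = 14 > 0, so H is positive definite and the point is a local minimum.

local minimum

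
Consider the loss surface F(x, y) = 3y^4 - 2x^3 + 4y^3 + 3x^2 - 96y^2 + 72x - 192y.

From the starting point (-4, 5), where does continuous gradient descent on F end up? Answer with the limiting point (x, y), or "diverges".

(-3, 4)

F is separable, so gradient descent decouples: x follows -∂F/∂x, y follows -∂F/∂y.
∂F/∂x = -6(x - 4)(x + 3); at x=-4 this is -48, so x increases.
∂F/∂y = 12(y - 4)(y + 1)(y + 4); at y=5 this is 648, so y decreases.
x converges to its nearest critical value -3 (a local min of the x-part); y converges to 4. The iterate converges to (-3, 4).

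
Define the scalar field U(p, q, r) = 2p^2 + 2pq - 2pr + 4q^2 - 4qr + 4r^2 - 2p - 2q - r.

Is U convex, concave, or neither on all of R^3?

U is quadratic, so its Hessian is the constant matrix H = [[4, 2, -2], [2, 8, -4], [-2, -4, 8]].
Leading principal minors: 4, 28, 160.
All positive ⇒ H ≻ 0 ⇒ convex.

convex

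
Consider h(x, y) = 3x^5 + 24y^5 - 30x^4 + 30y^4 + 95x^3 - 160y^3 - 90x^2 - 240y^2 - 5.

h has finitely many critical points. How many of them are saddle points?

8

h separates as a function of x plus a function of y, so ∇h=0 decouples.
∂h/∂x = 15x(x - 4)(x - 3)(x - 1) = 0 at x ∈ {0, 1, 3, 4}; ∂h/∂y = 120y(y - 2)(y + 1)(y + 2) = 0 at y ∈ {-2, -1, 0, 2}.
The Hessian is diagonal: diag(h_xx, h_yy). Second derivatives: h_xx(0)=-180, h_xx(1)=90, h_xx(3)=-90, h_xx(4)=180; h_yy(-2)=-960, h_yy(-1)=360, h_yy(0)=-480, h_yy(2)=2880.
Saddle points occur where the two diagonal entries have opposite signs: (0, -1), (0, 2), (1, -2), (1, 0), (3, -1), (3, 2), (4, -2), (4, 0). Count: 8.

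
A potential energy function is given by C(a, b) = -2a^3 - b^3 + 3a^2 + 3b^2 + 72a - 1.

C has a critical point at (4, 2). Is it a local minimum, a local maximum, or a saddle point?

The mixed partial ∂²C/∂a∂b is 0, so the Hessian at any point is diag(C_aa, C_bb) = diag(6(-2a + 1), 6(-b + 1)).
At (4, 2): H = diag(-42, -6).
Both eigenvalues are negative, so H is negative definite: a local maximum.

local maximum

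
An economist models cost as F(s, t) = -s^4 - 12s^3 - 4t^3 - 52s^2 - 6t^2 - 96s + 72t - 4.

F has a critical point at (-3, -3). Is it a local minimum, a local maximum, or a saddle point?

The mixed partial ∂²F/∂s∂t is 0, so the Hessian at any point is diag(F_ss, F_tt) = diag(-4(3s^2 + 18s + 26), -12(2t + 1)).
At (-3, -3): H = diag(4, 60).
Both eigenvalues are positive, so H is positive definite: a local minimum.

local minimum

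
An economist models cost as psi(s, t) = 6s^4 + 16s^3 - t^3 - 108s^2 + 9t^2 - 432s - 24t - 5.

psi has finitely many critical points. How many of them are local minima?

2

psi separates as a function of s plus a function of t, so ∇psi=0 decouples.
∂psi/∂s = 24(s - 3)(s + 2)(s + 3) = 0 at s ∈ {-3, -2, 3}; ∂psi/∂t = -3(t - 4)(t - 2) = 0 at t ∈ {2, 4}.
The Hessian is diagonal: diag(psi_ss, psi_tt). Second derivatives: psi_ss(-3)=144, psi_ss(-2)=-120, psi_ss(3)=720; psi_tt(2)=6, psi_tt(4)=-6.
Local minima occur where both diagonal entries positive: (-3, 2), (3, 2). Count: 2.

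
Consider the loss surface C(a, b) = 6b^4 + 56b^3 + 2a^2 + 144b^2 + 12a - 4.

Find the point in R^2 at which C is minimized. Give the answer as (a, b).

C(a,b) separates as P(a) + Q(b) − 4, so its minimum is min P + min Q − 4.
P'(a) = 4a + 12 vanishes at a ∈ {-3}; Q'(b) = 24b(b + 3)(b + 4) vanishes at b ∈ {-4, -3, 0}.
Local minima of P (where P''>0): P(-3)=-18. Local minima of Q: Q(-4)=256, Q(0)=0.
So the global minimum of C is P(-3) + Q(0) − 4 = -18 + 0 − 4 = -22, attained at (-3, 0).

(-3, 0)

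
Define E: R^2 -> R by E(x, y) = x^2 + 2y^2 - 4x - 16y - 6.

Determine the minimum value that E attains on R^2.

-42

E(x,y) separates as P(x) + Q(y) − 6, so its minimum is min P + min Q − 6.
P'(x) = 2x - 4 vanishes at x ∈ {2}; Q'(y) = 4y - 16 vanishes at y ∈ {4}.
Local minima of P (where P''>0): P(2)=-4. Local minima of Q: Q(4)=-32.
So the global minimum of E is P(2) + Q(4) − 6 = -4 − 32 − 6 = -42, attained at (2, 4).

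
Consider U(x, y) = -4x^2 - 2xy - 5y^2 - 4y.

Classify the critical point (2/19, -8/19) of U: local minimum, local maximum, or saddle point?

local maximum

The Hessian of U is constant: H = [[-8, -2], [-2, -10]].
det(H) = (-8)·(-10) − (-2)² = 76.
det(H) > 0 and tr(H) = -18 < 0, so H is negative definite and the point is a local maximum.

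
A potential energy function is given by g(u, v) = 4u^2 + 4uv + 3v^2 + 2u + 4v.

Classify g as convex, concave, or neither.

convex

g is quadratic, so its Hessian is the constant matrix H = [[8, 4], [4, 6]].
det(H) = 32, tr(H) = 14.
det(H) > 0 and tr(H) > 0, so H is positive definite everywhere: convex.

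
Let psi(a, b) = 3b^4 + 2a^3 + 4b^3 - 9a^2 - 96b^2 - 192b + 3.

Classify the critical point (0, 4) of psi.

The mixed partial ∂²psi/∂a∂b is 0, so the Hessian at any point is diag(psi_aa, psi_bb) = diag(6(2a - 3), 12(3b^2 + 2b - 16)).
At (0, 4): H = diag(-18, 480).
The eigenvalues have opposite signs, so H is indefinite: a saddle point.

saddle point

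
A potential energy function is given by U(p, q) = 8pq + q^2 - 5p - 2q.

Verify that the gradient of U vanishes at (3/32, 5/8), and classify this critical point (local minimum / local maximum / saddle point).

saddle point

∇U = (8q - 5, 8p + 2q - 2); substituting (3/32, 5/8) gives ∇U = (0, 0), so (3/32, 5/8) is indeed a critical point.
The Hessian of U is constant: H = [[0, 8], [8, 2]].
det(H) = 0·2 − 8² = -64.
Since det(H) < 0, H is indefinite and the critical point is a saddle point.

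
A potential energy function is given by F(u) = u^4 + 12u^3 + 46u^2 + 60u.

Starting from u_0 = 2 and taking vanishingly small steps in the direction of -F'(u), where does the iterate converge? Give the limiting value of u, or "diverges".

F'(u) = 4(u + 1)(u + 3)(u + 5), so F'(2) = 420.
Gradient descent moves in the -F' direction, i.e. u is decreasing.
The nearest critical point in that direction is u = -1, where F'' = 32 > 0 (a local minimum). The iterate converges there.

-1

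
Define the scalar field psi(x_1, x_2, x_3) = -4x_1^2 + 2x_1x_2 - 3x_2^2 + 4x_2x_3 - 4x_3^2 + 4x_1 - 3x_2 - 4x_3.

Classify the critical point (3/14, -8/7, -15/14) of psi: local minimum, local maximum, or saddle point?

The Hessian is constant: H = [[-8, 2, 0], [2, -6, 4], [0, 4, -8]].
Leading principal minors: Δ₁ = -8, Δ₂ = 44, Δ₃ = -224.
The minors alternate sign starting negative (−, +, −), so H is negative definite: a local maximum.

local maximum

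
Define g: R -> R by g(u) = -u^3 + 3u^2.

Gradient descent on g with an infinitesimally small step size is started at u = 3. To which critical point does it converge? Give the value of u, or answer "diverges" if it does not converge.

diverges

g'(u) = -3u(u - 2), so g'(3) = -9.
Gradient descent moves in the -g' direction, i.e. u is increasing.
There is no critical point above u=3, and g' keeps the same sign, so the iterate runs off to +∞.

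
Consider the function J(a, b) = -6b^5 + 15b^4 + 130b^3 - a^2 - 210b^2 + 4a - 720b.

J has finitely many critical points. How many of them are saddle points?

J separates as a function of a plus a function of b, so ∇J=0 decouples.
∂J/∂a = -2(a - 2) = 0 at a ∈ {2}; ∂J/∂b = -30(b - 4)(b - 2)(b + 1)(b + 3) = 0 at b ∈ {-3, -1, 2, 4}.
The Hessian is diagonal: diag(J_aa, J_bb). Second derivatives: J_aa(2)=-2; J_bb(-3)=2100, J_bb(-1)=-900, J_bb(2)=900, J_bb(4)=-2100.
Saddle points occur where the two diagonal entries have opposite signs: (2, -3), (2, 2). Count: 2.

2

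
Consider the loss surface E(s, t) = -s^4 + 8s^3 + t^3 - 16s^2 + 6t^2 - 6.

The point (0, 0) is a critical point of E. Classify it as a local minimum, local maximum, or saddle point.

The mixed partial ∂²E/∂s∂t is 0, so the Hessian at any point is diag(E_ss, E_tt) = diag(4(-3s^2 + 12s - 8), 6(t + 2)).
At (0, 0): H = diag(-32, 12).
The eigenvalues have opposite signs, so H is indefinite: a saddle point.

saddle point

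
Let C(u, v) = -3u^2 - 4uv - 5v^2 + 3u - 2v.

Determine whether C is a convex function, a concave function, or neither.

concave

C is quadratic, so its Hessian is the constant matrix H = [[-6, -4], [-4, -10]].
det(H) = 44, tr(H) = -16.
det(H) > 0 and tr(H) < 0, so H is negative definite everywhere: concave.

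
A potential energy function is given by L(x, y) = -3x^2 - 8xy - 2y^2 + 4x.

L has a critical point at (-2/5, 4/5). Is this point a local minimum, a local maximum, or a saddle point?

saddle point

The Hessian of L is constant: H = [[-6, -8], [-8, -4]].
det(H) = (-6)·(-4) − (-8)² = -40.
Since det(H) < 0, H is indefinite and the critical point is a saddle point.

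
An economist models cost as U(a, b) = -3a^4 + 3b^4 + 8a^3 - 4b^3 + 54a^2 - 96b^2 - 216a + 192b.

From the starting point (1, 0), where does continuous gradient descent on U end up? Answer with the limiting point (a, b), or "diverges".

(2, -4)

U is separable, so gradient descent decouples: a follows -∂U/∂a, b follows -∂U/∂b.
∂U/∂a = -12(a - 3)(a - 2)(a + 3); at a=1 this is -96, so a increases.
∂U/∂b = 12(b - 4)(b - 1)(b + 4); at b=0 this is 192, so b decreases.
a converges to its nearest critical value 2 (a local min of the a-part); b converges to -4. The iterate converges to (2, -4).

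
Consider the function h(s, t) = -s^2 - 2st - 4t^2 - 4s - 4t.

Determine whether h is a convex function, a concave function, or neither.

h is quadratic, so its Hessian is the constant matrix H = [[-2, -2], [-2, -8]].
det(H) = 12, tr(H) = -10.
det(H) > 0 and tr(H) < 0, so H is negative definite everywhere: concave.

concave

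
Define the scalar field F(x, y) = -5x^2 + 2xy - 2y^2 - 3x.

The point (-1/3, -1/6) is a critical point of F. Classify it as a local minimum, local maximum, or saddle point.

The Hessian of F is constant: H = [[-10, 2], [2, -4]].
det(H) = (-10)·(-4) − 2² = 36.
det(H) > 0 and tr(H) = -14 < 0, so H is negative definite and the point is a local maximum.

local maximum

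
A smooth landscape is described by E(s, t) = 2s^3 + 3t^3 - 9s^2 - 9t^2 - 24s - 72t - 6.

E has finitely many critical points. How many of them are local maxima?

E separates as a function of s plus a function of t, so ∇E=0 decouples.
∂E/∂s = 6(s - 4)(s + 1) = 0 at s ∈ {-1, 4}; ∂E/∂t = 9(t - 4)(t + 2) = 0 at t ∈ {-2, 4}.
The Hessian is diagonal: diag(E_ss, E_tt). Second derivatives: E_ss(-1)=-30, E_ss(4)=30; E_tt(-2)=-54, E_tt(4)=54.
Local maxima occur where both diagonal entries negative: (-1, -2). Count: 1.

1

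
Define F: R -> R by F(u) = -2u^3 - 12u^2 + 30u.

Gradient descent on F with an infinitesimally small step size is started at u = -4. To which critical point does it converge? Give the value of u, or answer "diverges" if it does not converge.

F'(u) = -6(u - 1)(u + 5), so F'(-4) = 30.
Gradient descent moves in the -F' direction, i.e. u is decreasing.
The nearest critical point in that direction is u = -5, where F'' = 36 > 0 (a local minimum). The iterate converges there.

-5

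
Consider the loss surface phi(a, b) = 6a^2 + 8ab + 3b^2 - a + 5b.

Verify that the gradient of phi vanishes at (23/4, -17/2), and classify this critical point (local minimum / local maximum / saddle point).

∇phi = (12a + 8b - 1, 8a + 6b + 5); substituting (23/4, -17/2) gives ∇phi = (0, 0), so (23/4, -17/2) is indeed a critical point.
The Hessian of phi is constant: H = [[12, 8], [8, 6]].
det(H) = 12·6 − 8² = 8.
det(H) > 0 and tr(H) = 18 > 0, so H is positive definite and the point is a local minimum.

local minimum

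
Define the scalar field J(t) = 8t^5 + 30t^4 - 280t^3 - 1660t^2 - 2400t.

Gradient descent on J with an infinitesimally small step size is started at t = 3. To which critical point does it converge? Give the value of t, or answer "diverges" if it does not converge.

5

J'(t) = 40(t - 5)(t + 1)(t + 3)(t + 4), so J'(3) = -13440.
Gradient descent moves in the -J' direction, i.e. t is increasing.
The nearest critical point in that direction is t = 5, where J'' = 17280 > 0 (a local minimum). The iterate converges there.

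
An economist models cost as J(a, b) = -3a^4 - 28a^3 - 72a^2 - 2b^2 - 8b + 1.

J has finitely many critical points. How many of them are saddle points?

J separates as a function of a plus a function of b, so ∇J=0 decouples.
∂J/∂a = -12a(a + 3)(a + 4) = 0 at a ∈ {-4, -3, 0}; ∂J/∂b = -4(b + 2) = 0 at b ∈ {-2}.
The Hessian is diagonal: diag(J_aa, J_bb). Second derivatives: J_aa(-4)=-48, J_aa(-3)=36, J_aa(0)=-144; J_bb(-2)=-4.
Saddle points occur where the two diagonal entries have opposite signs: (-3, -2). Count: 1.

1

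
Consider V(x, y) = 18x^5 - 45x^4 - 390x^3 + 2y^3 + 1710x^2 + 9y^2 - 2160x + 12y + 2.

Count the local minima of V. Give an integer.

V separates as a function of x plus a function of y, so ∇V=0 decouples.
∂V/∂x = 90(x - 3)(x - 2)(x - 1)(x + 4) = 0 at x ∈ {-4, 1, 2, 3}; ∂V/∂y = 6(y + 1)(y + 2) = 0 at y ∈ {-2, -1}.
The Hessian is diagonal: diag(V_xx, V_yy). Second derivatives: V_xx(-4)=-18900, V_xx(1)=900, V_xx(2)=-540, V_xx(3)=1260; V_yy(-2)=-6, V_yy(-1)=6.
Local minima occur where both diagonal entries positive: (1, -1), (3, -1). Count: 2.

2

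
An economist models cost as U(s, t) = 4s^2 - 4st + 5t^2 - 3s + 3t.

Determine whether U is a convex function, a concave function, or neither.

U is quadratic, so its Hessian is the constant matrix H = [[8, -4], [-4, 10]].
det(H) = 64, tr(H) = 18.
det(H) > 0 and tr(H) > 0, so H is positive definite everywhere: convex.

convex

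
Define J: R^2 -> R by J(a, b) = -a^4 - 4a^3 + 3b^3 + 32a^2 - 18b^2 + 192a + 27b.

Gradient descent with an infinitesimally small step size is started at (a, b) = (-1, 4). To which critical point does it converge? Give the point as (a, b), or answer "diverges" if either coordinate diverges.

(-3, 3)

J is separable, so gradient descent decouples: a follows -∂J/∂a, b follows -∂J/∂b.
∂J/∂a = -4(a - 4)(a + 3)(a + 4); at a=-1 this is 120, so a decreases.
∂J/∂b = 9(b - 3)(b - 1); at b=4 this is 27, so b decreases.
a converges to its nearest critical value -3 (a local min of the a-part); b converges to 3. The iterate converges to (-3, 3).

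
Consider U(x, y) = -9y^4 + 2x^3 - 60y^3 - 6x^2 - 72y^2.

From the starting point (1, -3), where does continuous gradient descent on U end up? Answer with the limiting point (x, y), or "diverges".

U is separable, so gradient descent decouples: x follows -∂U/∂x, y follows -∂U/∂y.
∂U/∂x = 6x(x - 2); at x=1 this is -6, so x increases.
∂U/∂y = -36y(y + 1)(y + 4); at y=-3 this is -216, so y increases.
x converges to its nearest critical value 2 (a local min of the x-part); y converges to -1. The iterate converges to (2, -1).

(2, -1)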